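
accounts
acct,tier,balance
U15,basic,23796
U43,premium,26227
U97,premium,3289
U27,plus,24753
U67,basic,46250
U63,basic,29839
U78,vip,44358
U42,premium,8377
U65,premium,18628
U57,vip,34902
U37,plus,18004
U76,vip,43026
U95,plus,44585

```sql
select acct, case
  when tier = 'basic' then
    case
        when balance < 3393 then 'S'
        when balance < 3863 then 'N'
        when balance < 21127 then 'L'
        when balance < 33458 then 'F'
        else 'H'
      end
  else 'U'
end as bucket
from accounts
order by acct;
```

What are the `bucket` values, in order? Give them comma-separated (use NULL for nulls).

acct=U15: tier='basic' → inner[balance < 33458] → F
acct=U27: tier='plus' → outer ELSE → U
acct=U37: tier='plus' → outer ELSE → U
acct=U42: tier='premium' → outer ELSE → U
acct=U43: tier='premium' → outer ELSE → U
acct=U57: tier='vip' → outer ELSE → U
acct=U63: tier='basic' → inner[balance < 33458] → F
acct=U65: tier='premium' → outer ELSE → U
acct=U67: tier='basic' → inner[ELSE] → H
acct=U76: tier='vip' → outer ELSE → U
acct=U78: tier='vip' → outer ELSE → U
acct=U95: tier='plus' → outer ELSE → U
acct=U97: tier='premium' → outer ELSE → U

F, U, U, U, U, U, F, U, H, U, U, U, U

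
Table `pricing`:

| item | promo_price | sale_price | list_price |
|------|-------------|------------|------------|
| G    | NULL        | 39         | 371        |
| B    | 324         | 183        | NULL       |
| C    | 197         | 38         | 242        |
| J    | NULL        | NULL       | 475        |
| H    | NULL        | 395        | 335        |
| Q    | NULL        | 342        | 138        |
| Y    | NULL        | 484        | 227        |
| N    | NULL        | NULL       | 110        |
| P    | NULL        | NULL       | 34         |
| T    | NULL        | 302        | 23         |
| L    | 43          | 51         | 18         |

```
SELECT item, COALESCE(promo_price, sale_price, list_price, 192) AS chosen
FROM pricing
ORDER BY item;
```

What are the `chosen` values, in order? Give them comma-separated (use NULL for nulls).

324, 197, 39, 395, 475, 43, 110, 34, 342, 302, 484

item=B: promo_price=324 → 324
item=C: promo_price=197 → 197
item=G: promo_price=NULL, sale_price=39 → 39
item=H: promo_price=NULL, sale_price=395 → 395
item=J: promo_price=NULL, sale_price=NULL, list_price=475 → 475
item=L: promo_price=43 → 43
item=N: promo_price=NULL, sale_price=NULL, list_price=110 → 110
item=P: promo_price=NULL, sale_price=NULL, list_price=34 → 34
item=Q: promo_price=NULL, sale_price=342 → 342
item=T: promo_price=NULL, sale_price=302 → 302
item=Y: promo_price=NULL, sale_price=484 → 484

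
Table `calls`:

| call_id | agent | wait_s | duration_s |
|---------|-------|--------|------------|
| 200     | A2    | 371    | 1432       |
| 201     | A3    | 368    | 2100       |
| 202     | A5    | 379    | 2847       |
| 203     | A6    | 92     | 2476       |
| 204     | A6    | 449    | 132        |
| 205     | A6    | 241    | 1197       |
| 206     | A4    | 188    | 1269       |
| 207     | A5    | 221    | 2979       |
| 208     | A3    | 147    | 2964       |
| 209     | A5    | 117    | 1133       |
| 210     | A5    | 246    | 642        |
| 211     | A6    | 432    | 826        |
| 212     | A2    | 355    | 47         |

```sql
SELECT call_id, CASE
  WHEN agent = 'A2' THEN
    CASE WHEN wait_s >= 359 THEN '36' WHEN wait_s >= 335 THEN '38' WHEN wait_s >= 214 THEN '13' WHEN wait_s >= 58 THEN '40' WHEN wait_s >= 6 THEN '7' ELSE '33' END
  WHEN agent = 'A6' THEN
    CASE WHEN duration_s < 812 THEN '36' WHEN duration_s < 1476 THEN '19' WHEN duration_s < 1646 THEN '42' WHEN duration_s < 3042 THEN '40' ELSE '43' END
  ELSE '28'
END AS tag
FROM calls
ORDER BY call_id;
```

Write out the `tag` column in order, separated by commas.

36, 28, 28, 40, 36, 19, 28, 28, 28, 28, 28, 19, 38

call_id=200: agent='A2' → inner[wait_s >= 359] → 36
call_id=201: agent='A3' → outer ELSE → 28
call_id=202: agent='A5' → outer ELSE → 28
call_id=203: agent='A6' → inner[duration_s < 3042] → 40
call_id=204: agent='A6' → inner[duration_s < 812] → 36
call_id=205: agent='A6' → inner[duration_s < 1476] → 19
call_id=206: agent='A4' → outer ELSE → 28
call_id=207: agent='A5' → outer ELSE → 28
call_id=208: agent='A3' → outer ELSE → 28
call_id=209: agent='A5' → outer ELSE → 28
call_id=210: agent='A5' → outer ELSE → 28
call_id=211: agent='A6' → inner[duration_s < 1476] → 19
call_id=212: agent='A2' → inner[wait_s >= 335] → 38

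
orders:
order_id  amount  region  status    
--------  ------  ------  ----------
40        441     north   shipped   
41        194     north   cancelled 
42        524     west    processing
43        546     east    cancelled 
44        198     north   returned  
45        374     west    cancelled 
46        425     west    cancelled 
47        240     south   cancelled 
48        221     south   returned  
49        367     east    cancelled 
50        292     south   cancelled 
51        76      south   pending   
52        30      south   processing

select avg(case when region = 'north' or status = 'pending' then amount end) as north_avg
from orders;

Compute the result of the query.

order_id=40: ✓ → 441
order_id=41: ✓ → 194
order_id=42: ✗
order_id=43: ✗
order_id=44: ✓ → 198
order_id=45: ✗
order_id=46: ✗
order_id=47: ✗
order_id=48: ✗
order_id=49: ✗
order_id=50: ✗
order_id=51: ✓ → 76
order_id=52: ✗
north_avg = (441 + 194 + 198 + 76) / 4 = 227.25

227.25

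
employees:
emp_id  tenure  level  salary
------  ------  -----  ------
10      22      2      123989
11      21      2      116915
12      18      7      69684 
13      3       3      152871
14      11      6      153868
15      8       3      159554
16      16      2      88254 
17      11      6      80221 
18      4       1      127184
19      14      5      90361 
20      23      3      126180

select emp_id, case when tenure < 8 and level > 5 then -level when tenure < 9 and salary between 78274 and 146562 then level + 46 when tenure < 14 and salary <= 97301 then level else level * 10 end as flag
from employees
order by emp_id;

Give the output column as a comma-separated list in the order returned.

20, 20, 70, 30, 60, 30, 20, 6, 47, 50, 30

emp_id=10: ELSE → 20
emp_id=11: ELSE → 20
emp_id=12: ELSE → 70
emp_id=13: ELSE → 30
emp_id=14: ELSE → 60
emp_id=15: ELSE → 30
emp_id=16: ELSE → 20
emp_id=17: tenure < 14 and salary <= 97301 → 6
emp_id=18: tenure < 9 and salary between 78274 and 146562 → 47
emp_id=19: ELSE → 50
emp_id=20: ELSE → 30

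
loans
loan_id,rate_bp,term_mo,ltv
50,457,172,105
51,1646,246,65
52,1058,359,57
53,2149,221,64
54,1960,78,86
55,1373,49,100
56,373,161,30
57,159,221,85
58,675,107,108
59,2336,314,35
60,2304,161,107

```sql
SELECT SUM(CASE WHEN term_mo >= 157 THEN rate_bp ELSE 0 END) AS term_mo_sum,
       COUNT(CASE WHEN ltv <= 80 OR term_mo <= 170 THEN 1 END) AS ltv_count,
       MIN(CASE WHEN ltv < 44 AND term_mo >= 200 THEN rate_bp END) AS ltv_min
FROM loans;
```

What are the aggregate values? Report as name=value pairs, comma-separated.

[term_mo_sum: term_mo >= 157]
loan_id=50: ✓ → 457
loan_id=51: ✓ → 1646
loan_id=52: ✓ → 1058
loan_id=53: ✓ → 2149
loan_id=54: ✗
loan_id=55: ✗
loan_id=56: ✓ → 373
loan_id=57: ✓ → 159
loan_id=58: ✗
loan_id=59: ✓ → 2336
loan_id=60: ✓ → 2304
term_mo_sum = 457 + 1646 + 1058 + 2149 + 373 + 159 + 2336 + 2304 = 10482
—
[ltv_count: ltv <= 80 OR term_mo <= 170]
loan_id=50: ✗
loan_id=51: ✓ → 1
loan_id=52: ✓ → 1
loan_id=53: ✓ → 1
loan_id=54: ✓ → 1
loan_id=55: ✓ → 1
loan_id=56: ✓ → 1
loan_id=57: ✗
loan_id=58: ✓ → 1
loan_id=59: ✓ → 1
loan_id=60: ✓ → 1
ltv_count = COUNT(1, 1, 1, 1, 1, 1, 1, 1, 1) = 9
—
[ltv_min: ltv < 44 AND term_mo >= 200]
loan_id=50: ✗
loan_id=51: ✗
loan_id=52: ✗
loan_id=53: ✗
loan_id=54: ✗
loan_id=55: ✗
loan_id=56: ✗
loan_id=57: ✗
loan_id=58: ✗
loan_id=59: ✓ → 2336
loan_id=60: ✗
ltv_min = MIN(2336) = 2336

term_mo_sum=10482, ltv_count=9, ltv_min=2336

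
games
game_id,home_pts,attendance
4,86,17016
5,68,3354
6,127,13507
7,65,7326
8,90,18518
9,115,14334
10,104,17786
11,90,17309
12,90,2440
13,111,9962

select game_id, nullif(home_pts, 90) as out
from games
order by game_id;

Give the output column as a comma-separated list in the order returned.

game_id=4: home_pts=86 vs 90: differ → 86
game_id=5: home_pts=68 vs 90: differ → 68
game_id=6: home_pts=127 vs 90: differ → 127
game_id=7: home_pts=65 vs 90: differ → 65
game_id=8: home_pts=90 vs 90: equal → NULL
game_id=9: home_pts=115 vs 90: differ → 115
game_id=10: home_pts=104 vs 90: differ → 104
game_id=11: home_pts=90 vs 90: equal → NULL
game_id=12: home_pts=90 vs 90: equal → NULL
game_id=13: home_pts=111 vs 90: differ → 111

86, 68, 127, 65, NULL, 115, 104, NULL, NULL, 111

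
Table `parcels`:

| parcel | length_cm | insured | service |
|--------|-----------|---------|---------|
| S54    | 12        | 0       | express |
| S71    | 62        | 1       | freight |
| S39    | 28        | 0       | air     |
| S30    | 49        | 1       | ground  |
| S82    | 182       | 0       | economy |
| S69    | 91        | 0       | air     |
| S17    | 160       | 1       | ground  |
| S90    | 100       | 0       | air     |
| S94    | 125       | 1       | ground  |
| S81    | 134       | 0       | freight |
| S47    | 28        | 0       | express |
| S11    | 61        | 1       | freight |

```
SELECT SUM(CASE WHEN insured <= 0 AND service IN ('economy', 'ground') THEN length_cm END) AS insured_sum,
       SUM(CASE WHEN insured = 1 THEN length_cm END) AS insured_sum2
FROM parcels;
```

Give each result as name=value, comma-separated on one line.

insured_sum=182, insured_sum2=457

[insured_sum: insured <= 0 AND service IN ('economy', 'ground')]
parcel=S54: ✗
parcel=S71: ✗
parcel=S39: ✗
parcel=S30: ✗
parcel=S82: ✓ → 182
parcel=S69: ✗
parcel=S17: ✗
parcel=S90: ✗
parcel=S94: ✗
parcel=S81: ✗
parcel=S47: ✗
parcel=S11: ✗
insured_sum = 182
—
[insured_sum2: insured = 1]
parcel=S54: ✗
parcel=S71: ✓ → 62
parcel=S39: ✗
parcel=S30: ✓ → 49
parcel=S82: ✗
parcel=S69: ✗
parcel=S17: ✓ → 160
parcel=S90: ✗
parcel=S94: ✓ → 125
parcel=S81: ✗
parcel=S47: ✗
parcel=S11: ✓ → 61
insured_sum2 = 62 + 49 + 160 + 125 + 61 = 457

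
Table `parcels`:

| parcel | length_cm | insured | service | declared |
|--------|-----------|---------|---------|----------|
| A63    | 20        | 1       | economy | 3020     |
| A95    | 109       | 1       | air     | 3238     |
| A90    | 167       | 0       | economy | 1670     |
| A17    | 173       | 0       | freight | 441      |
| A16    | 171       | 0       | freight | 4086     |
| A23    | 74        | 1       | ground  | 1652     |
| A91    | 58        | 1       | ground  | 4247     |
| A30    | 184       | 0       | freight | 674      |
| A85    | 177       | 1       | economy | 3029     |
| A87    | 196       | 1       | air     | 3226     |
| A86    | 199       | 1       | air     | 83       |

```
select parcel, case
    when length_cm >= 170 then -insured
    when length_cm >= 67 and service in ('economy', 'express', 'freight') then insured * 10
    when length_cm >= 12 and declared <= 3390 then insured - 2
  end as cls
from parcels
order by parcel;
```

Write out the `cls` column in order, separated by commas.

parcel=A16: length_cm >= 170 → 0
parcel=A17: length_cm >= 170 → 0
parcel=A23: length_cm >= 12 and declared <= 3390 → -1
parcel=A30: length_cm >= 170 → 0
parcel=A63: length_cm >= 12 and declared <= 3390 → -1
parcel=A85: length_cm >= 170 → -1
parcel=A86: length_cm >= 170 → -1
parcel=A87: length_cm >= 170 → -1
parcel=A90: length_cm >= 67 and service in ('economy', 'express', 'freight') → 0
parcel=A91: (no match → NULL) → NULL
parcel=A95: length_cm >= 12 and declared <= 3390 → -1

0, 0, -1, 0, -1, -1, -1, -1, 0, NULL, -1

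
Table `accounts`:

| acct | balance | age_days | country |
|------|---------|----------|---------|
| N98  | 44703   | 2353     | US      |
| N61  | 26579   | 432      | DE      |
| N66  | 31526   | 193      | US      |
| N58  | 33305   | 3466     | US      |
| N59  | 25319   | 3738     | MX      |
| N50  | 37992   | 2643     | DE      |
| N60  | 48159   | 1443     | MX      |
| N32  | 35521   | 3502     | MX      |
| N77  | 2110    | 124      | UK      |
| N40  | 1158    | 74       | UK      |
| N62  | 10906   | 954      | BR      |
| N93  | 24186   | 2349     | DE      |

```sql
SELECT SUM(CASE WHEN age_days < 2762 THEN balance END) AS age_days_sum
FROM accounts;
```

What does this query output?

227319

acct=N98: ✓ → 44703
acct=N61: ✓ → 26579
acct=N66: ✓ → 31526
acct=N58: ✗
acct=N59: ✗
acct=N50: ✓ → 37992
acct=N60: ✓ → 48159
acct=N32: ✗
acct=N77: ✓ → 2110
acct=N40: ✓ → 1158
acct=N62: ✓ → 10906
acct=N93: ✓ → 24186
age_days_sum = 44703 + 26579 + 31526 + 37992 + 48159 + 2110 + 1158 + 10906 + 24186 = 227319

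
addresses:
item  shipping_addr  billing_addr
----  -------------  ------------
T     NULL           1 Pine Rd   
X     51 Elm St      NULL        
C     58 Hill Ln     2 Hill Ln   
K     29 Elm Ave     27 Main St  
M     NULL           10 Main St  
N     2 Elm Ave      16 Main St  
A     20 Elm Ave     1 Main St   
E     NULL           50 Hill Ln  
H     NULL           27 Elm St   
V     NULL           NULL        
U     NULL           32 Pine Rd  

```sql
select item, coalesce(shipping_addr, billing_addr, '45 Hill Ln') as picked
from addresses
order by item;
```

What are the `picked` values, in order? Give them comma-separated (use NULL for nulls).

20 Elm Ave, 58 Hill Ln, 50 Hill Ln, 27 Elm St, 29 Elm Ave, 10 Main St, 2 Elm Ave, 1 Pine Rd, 32 Pine Rd, 45 Hill Ln, 51 Elm St

item=A: shipping_addr=20 Elm Ave → 20 Elm Ave
item=C: shipping_addr=58 Hill Ln → 58 Hill Ln
item=E: shipping_addr=NULL, billing_addr=50 Hill Ln → 50 Hill Ln
item=H: shipping_addr=NULL, billing_addr=27 Elm St → 27 Elm St
item=K: shipping_addr=29 Elm Ave → 29 Elm Ave
item=M: shipping_addr=NULL, billing_addr=10 Main St → 10 Main St
item=N: shipping_addr=2 Elm Ave → 2 Elm Ave
item=T: shipping_addr=NULL, billing_addr=1 Pine Rd → 1 Pine Rd
item=U: shipping_addr=NULL, billing_addr=32 Pine Rd → 32 Pine Rd
item=V: shipping_addr=NULL, billing_addr=NULL, → literal 45 Hill Ln → 45 Hill Ln
item=X: shipping_addr=51 Elm St → 51 Elm St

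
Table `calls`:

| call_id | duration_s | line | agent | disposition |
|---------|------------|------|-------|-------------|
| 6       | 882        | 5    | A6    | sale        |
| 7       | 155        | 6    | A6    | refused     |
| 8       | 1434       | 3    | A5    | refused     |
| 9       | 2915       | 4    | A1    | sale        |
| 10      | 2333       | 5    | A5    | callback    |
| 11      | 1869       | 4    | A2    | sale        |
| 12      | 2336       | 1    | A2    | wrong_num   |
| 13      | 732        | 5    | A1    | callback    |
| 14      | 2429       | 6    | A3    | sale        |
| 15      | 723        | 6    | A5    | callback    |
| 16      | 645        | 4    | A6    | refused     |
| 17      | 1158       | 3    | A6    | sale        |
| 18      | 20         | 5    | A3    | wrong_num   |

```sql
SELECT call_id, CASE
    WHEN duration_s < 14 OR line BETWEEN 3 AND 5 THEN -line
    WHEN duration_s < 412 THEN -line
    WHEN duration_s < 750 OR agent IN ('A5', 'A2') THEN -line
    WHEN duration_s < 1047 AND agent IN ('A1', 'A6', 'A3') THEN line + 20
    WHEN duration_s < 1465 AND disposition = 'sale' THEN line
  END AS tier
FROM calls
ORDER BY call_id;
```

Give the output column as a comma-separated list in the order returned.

call_id=6: duration_s < 14 OR line BETWEEN 3 AND 5 → -5
call_id=7: duration_s < 412 → -6
call_id=8: duration_s < 14 OR line BETWEEN 3 AND 5 → -3
call_id=9: duration_s < 14 OR line BETWEEN 3 AND 5 → -4
call_id=10: duration_s < 14 OR line BETWEEN 3 AND 5 → -5
call_id=11: duration_s < 14 OR line BETWEEN 3 AND 5 → -4
call_id=12: duration_s < 750 OR agent IN ('A5', 'A2') → -1
call_id=13: duration_s < 14 OR line BETWEEN 3 AND 5 → -5
call_id=14: (no match → NULL) → NULL
call_id=15: duration_s < 750 OR agent IN ('A5', 'A2') → -6
call_id=16: duration_s < 14 OR line BETWEEN 3 AND 5 → -4
call_id=17: duration_s < 14 OR line BETWEEN 3 AND 5 → -3
call_id=18: duration_s < 14 OR line BETWEEN 3 AND 5 → -5

-5, -6, -3, -4, -5, -4, -1, -5, NULL, -6, -4, -3, -5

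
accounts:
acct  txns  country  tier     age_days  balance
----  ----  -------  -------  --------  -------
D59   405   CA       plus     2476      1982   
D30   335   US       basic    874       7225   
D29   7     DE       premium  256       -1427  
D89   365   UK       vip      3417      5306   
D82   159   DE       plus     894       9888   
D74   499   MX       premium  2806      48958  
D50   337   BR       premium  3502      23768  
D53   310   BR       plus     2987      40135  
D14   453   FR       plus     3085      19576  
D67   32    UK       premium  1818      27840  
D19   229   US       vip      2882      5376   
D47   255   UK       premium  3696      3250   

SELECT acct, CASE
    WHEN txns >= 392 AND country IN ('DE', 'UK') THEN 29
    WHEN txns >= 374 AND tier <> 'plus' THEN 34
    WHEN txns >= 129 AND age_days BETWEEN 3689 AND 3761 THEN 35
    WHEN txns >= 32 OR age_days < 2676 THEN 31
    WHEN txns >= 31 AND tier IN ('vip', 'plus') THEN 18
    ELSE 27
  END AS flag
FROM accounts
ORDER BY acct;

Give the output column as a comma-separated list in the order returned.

31, 31, 31, 31, 35, 31, 31, 31, 31, 34, 31, 31

acct=D14: txns >= 32 OR age_days < 2676 → 31
acct=D19: txns >= 32 OR age_days < 2676 → 31
acct=D29: txns >= 32 OR age_days < 2676 → 31
acct=D30: txns >= 32 OR age_days < 2676 → 31
acct=D47: txns >= 129 AND age_days BETWEEN 3689 AND 3761 → 35
acct=D50: txns >= 32 OR age_days < 2676 → 31
acct=D53: txns >= 32 OR age_days < 2676 → 31
acct=D59: txns >= 32 OR age_days < 2676 → 31
acct=D67: txns >= 32 OR age_days < 2676 → 31
acct=D74: txns >= 374 AND tier <> 'plus' → 34
acct=D82: txns >= 32 OR age_days < 2676 → 31
acct=D89: txns >= 32 OR age_days < 2676 → 31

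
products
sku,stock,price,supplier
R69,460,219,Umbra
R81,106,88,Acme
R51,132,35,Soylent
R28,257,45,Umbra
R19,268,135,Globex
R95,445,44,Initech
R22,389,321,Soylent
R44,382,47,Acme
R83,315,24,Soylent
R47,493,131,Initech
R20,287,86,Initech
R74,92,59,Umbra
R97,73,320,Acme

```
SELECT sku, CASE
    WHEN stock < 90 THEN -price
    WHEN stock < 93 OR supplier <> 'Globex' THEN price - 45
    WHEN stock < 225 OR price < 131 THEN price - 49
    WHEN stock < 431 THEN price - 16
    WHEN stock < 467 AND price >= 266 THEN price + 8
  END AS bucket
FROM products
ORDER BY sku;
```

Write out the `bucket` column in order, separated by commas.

119, 41, 276, 0, 2, 86, -10, 174, 14, 43, -21, -1, -320

sku=R19: stock < 431 → 119
sku=R20: stock < 93 OR supplier <> 'Globex' → 41
sku=R22: stock < 93 OR supplier <> 'Globex' → 276
sku=R28: stock < 93 OR supplier <> 'Globex' → 0
sku=R44: stock < 93 OR supplier <> 'Globex' → 2
sku=R47: stock < 93 OR supplier <> 'Globex' → 86
sku=R51: stock < 93 OR supplier <> 'Globex' → -10
sku=R69: stock < 93 OR supplier <> 'Globex' → 174
sku=R74: stock < 93 OR supplier <> 'Globex' → 14
sku=R81: stock < 93 OR supplier <> 'Globex' → 43
sku=R83: stock < 93 OR supplier <> 'Globex' → -21
sku=R95: stock < 93 OR supplier <> 'Globex' → -1
sku=R97: stock < 90 → -320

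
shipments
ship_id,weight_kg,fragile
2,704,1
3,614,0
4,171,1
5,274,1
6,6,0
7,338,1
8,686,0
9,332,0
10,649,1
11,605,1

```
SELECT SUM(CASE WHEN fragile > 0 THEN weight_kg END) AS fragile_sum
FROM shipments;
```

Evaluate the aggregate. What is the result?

2741

ship_id=2: ✓ → 704
ship_id=3: ✗
ship_id=4: ✓ → 171
ship_id=5: ✓ → 274
ship_id=6: ✗
ship_id=7: ✓ → 338
ship_id=8: ✗
ship_id=9: ✗
ship_id=10: ✓ → 649
ship_id=11: ✓ → 605
fragile_sum = 704 + 171 + 274 + 338 + 649 + 605 = 2741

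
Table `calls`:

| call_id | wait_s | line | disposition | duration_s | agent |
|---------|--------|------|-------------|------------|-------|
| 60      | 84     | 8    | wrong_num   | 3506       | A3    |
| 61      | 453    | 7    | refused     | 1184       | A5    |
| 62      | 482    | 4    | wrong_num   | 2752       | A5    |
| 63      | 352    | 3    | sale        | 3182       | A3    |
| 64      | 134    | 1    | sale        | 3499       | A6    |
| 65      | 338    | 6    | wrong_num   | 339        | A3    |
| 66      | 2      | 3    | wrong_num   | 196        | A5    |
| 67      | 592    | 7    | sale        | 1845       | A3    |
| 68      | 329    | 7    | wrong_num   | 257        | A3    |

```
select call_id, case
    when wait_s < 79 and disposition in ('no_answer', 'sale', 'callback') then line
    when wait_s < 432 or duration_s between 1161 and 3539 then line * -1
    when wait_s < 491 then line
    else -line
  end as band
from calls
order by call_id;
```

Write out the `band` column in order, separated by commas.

call_id=60: wait_s < 432 or duration_s between 1161 and 3539 → -8
call_id=61: wait_s < 432 or duration_s between 1161 and 3539 → -7
call_id=62: wait_s < 432 or duration_s between 1161 and 3539 → -4
call_id=63: wait_s < 432 or duration_s between 1161 and 3539 → -3
call_id=64: wait_s < 432 or duration_s between 1161 and 3539 → -1
call_id=65: wait_s < 432 or duration_s between 1161 and 3539 → -6
call_id=66: wait_s < 432 or duration_s between 1161 and 3539 → -3
call_id=67: wait_s < 432 or duration_s between 1161 and 3539 → -7
call_id=68: wait_s < 432 or duration_s between 1161 and 3539 → -7

-8, -7, -4, -3, -1, -6, -3, -7, -7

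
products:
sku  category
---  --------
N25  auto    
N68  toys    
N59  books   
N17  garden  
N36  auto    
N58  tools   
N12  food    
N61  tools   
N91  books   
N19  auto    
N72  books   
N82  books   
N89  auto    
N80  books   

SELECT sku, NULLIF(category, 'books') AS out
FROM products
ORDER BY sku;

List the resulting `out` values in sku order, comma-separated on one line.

food, garden, auto, auto, auto, tools, NULL, tools, toys, NULL, NULL, NULL, auto, NULL

sku=N12: category=food vs books: differ → food
sku=N17: category=garden vs books: differ → garden
sku=N19: category=auto vs books: differ → auto
sku=N25: category=auto vs books: differ → auto
sku=N36: category=auto vs books: differ → auto
sku=N58: category=tools vs books: differ → tools
sku=N59: category=books vs books: equal → NULL
sku=N61: category=tools vs books: differ → tools
sku=N68: category=toys vs books: differ → toys
sku=N72: category=books vs books: equal → NULL
sku=N80: category=books vs books: equal → NULL
sku=N82: category=books vs books: equal → NULL
sku=N89: category=auto vs books: differ → auto
sku=N91: category=books vs books: equal → NULL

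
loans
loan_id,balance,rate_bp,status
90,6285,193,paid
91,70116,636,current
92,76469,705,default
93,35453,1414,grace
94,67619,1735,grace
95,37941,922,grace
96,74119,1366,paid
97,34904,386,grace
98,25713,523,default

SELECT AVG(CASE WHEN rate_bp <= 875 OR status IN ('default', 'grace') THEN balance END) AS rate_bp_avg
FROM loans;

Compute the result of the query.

44312.5

loan_id=90: ✓ → 6285
loan_id=91: ✓ → 70116
loan_id=92: ✓ → 76469
loan_id=93: ✓ → 35453
loan_id=94: ✓ → 67619
loan_id=95: ✓ → 37941
loan_id=96: ✗
loan_id=97: ✓ → 34904
loan_id=98: ✓ → 25713
rate_bp_avg = (6285 + 70116 + 76469 + 35453 + 67619 + 37941 + 34904 + 25713) / 8 = 44312.5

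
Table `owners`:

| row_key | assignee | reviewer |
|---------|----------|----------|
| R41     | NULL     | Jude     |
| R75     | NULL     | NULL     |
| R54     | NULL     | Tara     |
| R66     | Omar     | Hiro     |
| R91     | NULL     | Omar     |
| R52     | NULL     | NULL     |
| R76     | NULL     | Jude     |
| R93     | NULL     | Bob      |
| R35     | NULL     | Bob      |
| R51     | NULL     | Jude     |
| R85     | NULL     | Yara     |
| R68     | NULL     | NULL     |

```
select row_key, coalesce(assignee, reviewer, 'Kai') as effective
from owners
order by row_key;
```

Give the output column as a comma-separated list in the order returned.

Bob, Jude, Jude, Kai, Tara, Omar, Kai, Kai, Jude, Yara, Omar, Bob

row_key=R35: assignee=NULL, reviewer=Bob → Bob
row_key=R41: assignee=NULL, reviewer=Jude → Jude
row_key=R51: assignee=NULL, reviewer=Jude → Jude
row_key=R52: assignee=NULL, reviewer=NULL, → literal Kai → Kai
row_key=R54: assignee=NULL, reviewer=Tara → Tara
row_key=R66: assignee=Omar → Omar
row_key=R68: assignee=NULL, reviewer=NULL, → literal Kai → Kai
row_key=R75: assignee=NULL, reviewer=NULL, → literal Kai → Kai
row_key=R76: assignee=NULL, reviewer=Jude → Jude
row_key=R85: assignee=NULL, reviewer=Yara → Yara
row_key=R91: assignee=NULL, reviewer=Omar → Omar
row_key=R93: assignee=NULL, reviewer=Bob → Bob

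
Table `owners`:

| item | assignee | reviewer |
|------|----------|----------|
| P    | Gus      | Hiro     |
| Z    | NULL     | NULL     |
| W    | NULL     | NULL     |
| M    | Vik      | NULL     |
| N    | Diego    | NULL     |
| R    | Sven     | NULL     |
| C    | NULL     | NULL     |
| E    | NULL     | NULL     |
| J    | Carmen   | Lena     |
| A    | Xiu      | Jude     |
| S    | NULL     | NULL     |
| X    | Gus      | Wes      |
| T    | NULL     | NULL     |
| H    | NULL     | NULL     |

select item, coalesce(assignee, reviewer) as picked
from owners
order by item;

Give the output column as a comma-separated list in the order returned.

Xiu, NULL, NULL, NULL, Carmen, Vik, Diego, Gus, Sven, NULL, NULL, NULL, Gus, NULL

item=A: assignee=Xiu → Xiu
item=C: assignee=NULL, reviewer=NULL (all NULL) → NULL
item=E: assignee=NULL, reviewer=NULL (all NULL) → NULL
item=H: assignee=NULL, reviewer=NULL (all NULL) → NULL
item=J: assignee=Carmen → Carmen
item=M: assignee=Vik → Vik
item=N: assignee=Diego → Diego
item=P: assignee=Gus → Gus
item=R: assignee=Sven → Sven
item=S: assignee=NULL, reviewer=NULL (all NULL) → NULL
item=T: assignee=NULL, reviewer=NULL (all NULL) → NULL
item=W: assignee=NULL, reviewer=NULL (all NULL) → NULL
item=X: assignee=Gus → Gus
item=Z: assignee=NULL, reviewer=NULL (all NULL) → NULL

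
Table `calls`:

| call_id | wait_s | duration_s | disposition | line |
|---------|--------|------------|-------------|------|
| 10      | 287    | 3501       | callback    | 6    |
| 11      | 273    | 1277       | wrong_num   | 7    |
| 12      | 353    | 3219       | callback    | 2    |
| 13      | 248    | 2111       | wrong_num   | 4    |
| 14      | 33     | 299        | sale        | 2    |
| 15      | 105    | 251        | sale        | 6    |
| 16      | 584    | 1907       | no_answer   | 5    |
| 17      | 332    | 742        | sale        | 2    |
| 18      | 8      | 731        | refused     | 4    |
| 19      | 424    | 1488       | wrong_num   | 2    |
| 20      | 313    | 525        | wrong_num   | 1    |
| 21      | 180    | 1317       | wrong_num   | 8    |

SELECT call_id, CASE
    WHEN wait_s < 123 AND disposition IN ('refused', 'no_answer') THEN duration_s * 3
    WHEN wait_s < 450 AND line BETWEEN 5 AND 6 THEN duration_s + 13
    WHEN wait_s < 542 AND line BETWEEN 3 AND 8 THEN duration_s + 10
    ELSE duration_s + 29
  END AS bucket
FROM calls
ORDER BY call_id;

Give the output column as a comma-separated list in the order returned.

3514, 1287, 3248, 2121, 328, 264, 1936, 771, 2193, 1517, 554, 1327

call_id=10: wait_s < 450 AND line BETWEEN 5 AND 6 → 3514
call_id=11: wait_s < 542 AND line BETWEEN 3 AND 8 → 1287
call_id=12: ELSE → 3248
call_id=13: wait_s < 542 AND line BETWEEN 3 AND 8 → 2121
call_id=14: ELSE → 328
call_id=15: wait_s < 450 AND line BETWEEN 5 AND 6 → 264
call_id=16: ELSE → 1936
call_id=17: ELSE → 771
call_id=18: wait_s < 123 AND disposition IN ('refused', 'no_answer') → 2193
call_id=19: ELSE → 1517
call_id=20: ELSE → 554
call_id=21: wait_s < 542 AND line BETWEEN 3 AND 8 → 1327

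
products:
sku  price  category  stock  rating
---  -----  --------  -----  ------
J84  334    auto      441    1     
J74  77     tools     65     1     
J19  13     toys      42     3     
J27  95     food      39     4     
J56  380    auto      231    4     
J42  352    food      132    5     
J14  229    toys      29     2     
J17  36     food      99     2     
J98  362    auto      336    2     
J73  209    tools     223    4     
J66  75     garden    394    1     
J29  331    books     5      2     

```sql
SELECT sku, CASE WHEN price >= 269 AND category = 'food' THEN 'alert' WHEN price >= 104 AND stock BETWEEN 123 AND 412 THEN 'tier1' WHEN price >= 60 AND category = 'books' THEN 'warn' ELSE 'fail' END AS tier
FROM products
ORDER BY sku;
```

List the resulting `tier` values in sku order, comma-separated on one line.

fail, fail, fail, fail, warn, alert, tier1, fail, tier1, fail, fail, tier1

sku=J14: ELSE → fail
sku=J17: ELSE → fail
sku=J19: ELSE → fail
sku=J27: ELSE → fail
sku=J29: price >= 60 AND category = 'books' → warn
sku=J42: price >= 269 AND category = 'food' → alert
sku=J56: price >= 104 AND stock BETWEEN 123 AND 412 → tier1
sku=J66: ELSE → fail
sku=J73: price >= 104 AND stock BETWEEN 123 AND 412 → tier1
sku=J74: ELSE → fail
sku=J84: ELSE → fail
sku=J98: price >= 104 AND stock BETWEEN 123 AND 412 → tier1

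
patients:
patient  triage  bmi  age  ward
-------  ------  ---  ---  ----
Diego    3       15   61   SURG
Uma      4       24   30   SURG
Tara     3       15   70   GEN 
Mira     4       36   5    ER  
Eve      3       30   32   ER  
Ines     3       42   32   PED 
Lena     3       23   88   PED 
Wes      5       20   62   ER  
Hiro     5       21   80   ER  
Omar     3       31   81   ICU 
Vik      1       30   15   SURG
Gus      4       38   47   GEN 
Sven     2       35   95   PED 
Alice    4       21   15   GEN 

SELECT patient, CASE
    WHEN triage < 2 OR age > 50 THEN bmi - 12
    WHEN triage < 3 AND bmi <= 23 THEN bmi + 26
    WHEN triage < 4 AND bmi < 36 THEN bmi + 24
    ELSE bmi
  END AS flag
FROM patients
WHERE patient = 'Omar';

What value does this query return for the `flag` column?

patient = Omar: triage=3, bmi=31, age=81, ward=ICU.
triage < 2 OR age > 50 → true → 19

19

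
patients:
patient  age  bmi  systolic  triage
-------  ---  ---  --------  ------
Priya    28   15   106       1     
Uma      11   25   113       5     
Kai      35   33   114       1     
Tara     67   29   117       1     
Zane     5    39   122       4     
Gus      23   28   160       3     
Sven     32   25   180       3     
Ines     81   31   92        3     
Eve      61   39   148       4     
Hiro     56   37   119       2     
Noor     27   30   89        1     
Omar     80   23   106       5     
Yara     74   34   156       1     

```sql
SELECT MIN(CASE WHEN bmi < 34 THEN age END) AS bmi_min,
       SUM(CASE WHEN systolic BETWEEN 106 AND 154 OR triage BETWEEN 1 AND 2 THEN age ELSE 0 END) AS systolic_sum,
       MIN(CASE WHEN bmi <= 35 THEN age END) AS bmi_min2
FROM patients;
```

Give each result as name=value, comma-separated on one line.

[bmi_min: bmi < 34]
patient=Priya: ✓ → 28
patient=Uma: ✓ → 11
patient=Kai: ✓ → 35
patient=Tara: ✓ → 67
patient=Zane: ✗
patient=Gus: ✓ → 23
patient=Sven: ✓ → 32
patient=Ines: ✓ → 81
patient=Eve: ✗
patient=Hiro: ✗
patient=Noor: ✓ → 27
patient=Omar: ✓ → 80
patient=Yara: ✗
bmi_min = MIN(28, 11, 35, 67, 23, 32, 81, 27, 80) = 11
—
[systolic_sum: systolic BETWEEN 106 AND 154 OR triage BETWEEN 1 AND 2]
patient=Priya: ✓ → 28
patient=Uma: ✓ → 11
patient=Kai: ✓ → 35
patient=Tara: ✓ → 67
patient=Zane: ✓ → 5
patient=Gus: ✗
patient=Sven: ✗
patient=Ines: ✗
patient=Eve: ✓ → 61
patient=Hiro: ✓ → 56
patient=Noor: ✓ → 27
patient=Omar: ✓ → 80
patient=Yara: ✓ → 74
systolic_sum = 28 + 11 + 35 + 67 + 5 + 61 + 56 + 27 + 80 + 74 = 444
—
[bmi_min2: bmi <= 35]
patient=Priya: ✓ → 28
patient=Uma: ✓ → 11
patient=Kai: ✓ → 35
patient=Tara: ✓ → 67
patient=Zane: ✗
patient=Gus: ✓ → 23
patient=Sven: ✓ → 32
patient=Ines: ✓ → 81
patient=Eve: ✗
patient=Hiro: ✗
patient=Noor: ✓ → 27
patient=Omar: ✓ → 80
patient=Yara: ✓ → 74
bmi_min2 = MIN(28, 11, 35, 67, 23, 32, 81, 27, 80, 74) = 11

bmi_min=11, systolic_sum=444, bmi_min2=11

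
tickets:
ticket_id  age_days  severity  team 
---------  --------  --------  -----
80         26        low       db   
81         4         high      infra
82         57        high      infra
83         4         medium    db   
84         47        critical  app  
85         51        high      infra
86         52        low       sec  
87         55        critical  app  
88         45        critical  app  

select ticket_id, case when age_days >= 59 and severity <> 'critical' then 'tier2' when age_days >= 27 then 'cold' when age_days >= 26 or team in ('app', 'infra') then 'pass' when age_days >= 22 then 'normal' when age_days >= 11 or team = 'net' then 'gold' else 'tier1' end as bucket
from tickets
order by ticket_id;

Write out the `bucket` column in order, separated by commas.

pass, pass, cold, tier1, cold, cold, cold, cold, cold

ticket_id=80: age_days >= 26 or team in ('app', 'infra') → pass
ticket_id=81: age_days >= 26 or team in ('app', 'infra') → pass
ticket_id=82: age_days >= 27 → cold
ticket_id=83: ELSE → tier1
ticket_id=84: age_days >= 27 → cold
ticket_id=85: age_days >= 27 → cold
ticket_id=86: age_days >= 27 → cold
ticket_id=87: age_days >= 27 → cold
ticket_id=88: age_days >= 27 → cold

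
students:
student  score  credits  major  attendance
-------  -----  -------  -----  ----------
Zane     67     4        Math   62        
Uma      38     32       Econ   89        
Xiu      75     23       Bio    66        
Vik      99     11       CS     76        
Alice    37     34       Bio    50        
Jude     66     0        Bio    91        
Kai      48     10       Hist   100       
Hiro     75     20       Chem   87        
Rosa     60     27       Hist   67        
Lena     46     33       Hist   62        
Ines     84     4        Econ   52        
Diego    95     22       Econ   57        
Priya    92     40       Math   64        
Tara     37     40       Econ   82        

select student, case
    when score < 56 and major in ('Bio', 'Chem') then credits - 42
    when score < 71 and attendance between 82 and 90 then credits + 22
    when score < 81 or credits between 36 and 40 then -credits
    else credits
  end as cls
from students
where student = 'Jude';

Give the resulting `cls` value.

0

student = Jude: score=66, credits=0, major=Bio, attendance=91.
score < 56 and major in ('Bio', 'Chem') → false
score < 71 and attendance between 82 and 90 → false
score < 81 or credits between 36 and 40 → true → 0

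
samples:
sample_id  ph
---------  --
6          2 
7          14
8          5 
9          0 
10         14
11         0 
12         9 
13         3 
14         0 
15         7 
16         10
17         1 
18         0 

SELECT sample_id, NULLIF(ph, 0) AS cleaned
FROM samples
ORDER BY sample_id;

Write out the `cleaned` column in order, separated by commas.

sample_id=6: ph=2 vs 0: differ → 2
sample_id=7: ph=14 vs 0: differ → 14
sample_id=8: ph=5 vs 0: differ → 5
sample_id=9: ph=0 vs 0: equal → NULL
sample_id=10: ph=14 vs 0: differ → 14
sample_id=11: ph=0 vs 0: equal → NULL
sample_id=12: ph=9 vs 0: differ → 9
sample_id=13: ph=3 vs 0: differ → 3
sample_id=14: ph=0 vs 0: equal → NULL
sample_id=15: ph=7 vs 0: differ → 7
sample_id=16: ph=10 vs 0: differ → 10
sample_id=17: ph=1 vs 0: differ → 1
sample_id=18: ph=0 vs 0: equal → NULL

2, 14, 5, NULL, 14, NULL, 9, 3, NULL, 7, 10, 1, NULL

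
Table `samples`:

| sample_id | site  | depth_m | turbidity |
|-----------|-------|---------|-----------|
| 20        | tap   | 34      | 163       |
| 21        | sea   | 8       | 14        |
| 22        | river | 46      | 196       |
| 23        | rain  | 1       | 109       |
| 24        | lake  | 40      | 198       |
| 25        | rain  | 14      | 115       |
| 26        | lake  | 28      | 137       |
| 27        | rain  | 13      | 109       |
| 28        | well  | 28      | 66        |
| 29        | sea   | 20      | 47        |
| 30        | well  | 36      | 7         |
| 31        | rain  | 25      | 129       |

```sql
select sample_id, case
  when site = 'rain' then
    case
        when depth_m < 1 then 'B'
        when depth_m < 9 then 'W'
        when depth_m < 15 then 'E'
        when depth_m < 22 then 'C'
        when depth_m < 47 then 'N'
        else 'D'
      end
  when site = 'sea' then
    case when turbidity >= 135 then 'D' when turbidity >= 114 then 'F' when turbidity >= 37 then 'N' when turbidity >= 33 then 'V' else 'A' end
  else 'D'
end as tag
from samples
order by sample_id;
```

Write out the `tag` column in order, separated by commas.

sample_id=20: site='tap' → outer ELSE → D
sample_id=21: site='sea' → inner[ELSE] → A
sample_id=22: site='river' → outer ELSE → D
sample_id=23: site='rain' → inner[depth_m < 9] → W
sample_id=24: site='lake' → outer ELSE → D
sample_id=25: site='rain' → inner[depth_m < 15] → E
sample_id=26: site='lake' → outer ELSE → D
sample_id=27: site='rain' → inner[depth_m < 15] → E
sample_id=28: site='well' → outer ELSE → D
sample_id=29: site='sea' → inner[turbidity >= 37] → N
sample_id=30: site='well' → outer ELSE → D
sample_id=31: site='rain' → inner[depth_m < 47] → N

D, A, D, W, D, E, D, E, D, N, D, N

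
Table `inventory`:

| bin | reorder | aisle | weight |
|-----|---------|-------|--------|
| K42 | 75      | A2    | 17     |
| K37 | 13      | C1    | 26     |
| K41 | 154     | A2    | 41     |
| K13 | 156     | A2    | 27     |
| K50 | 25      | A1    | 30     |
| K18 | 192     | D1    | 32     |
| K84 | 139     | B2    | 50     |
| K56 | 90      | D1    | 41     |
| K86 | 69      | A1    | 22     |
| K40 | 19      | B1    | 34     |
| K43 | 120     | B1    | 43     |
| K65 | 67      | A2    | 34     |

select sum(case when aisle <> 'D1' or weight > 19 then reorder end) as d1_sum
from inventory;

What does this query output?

bin=K42: ✓ → 75
bin=K37: ✓ → 13
bin=K41: ✓ → 154
bin=K13: ✓ → 156
bin=K50: ✓ → 25
bin=K18: ✓ → 192
bin=K84: ✓ → 139
bin=K56: ✓ → 90
bin=K86: ✓ → 69
bin=K40: ✓ → 19
bin=K43: ✓ → 120
bin=K65: ✓ → 67
d1_sum = 75 + 13 + 154 + 156 + 25 + 192 + 139 + 90 + 69 + 19 + 120 + 67 = 1119

1119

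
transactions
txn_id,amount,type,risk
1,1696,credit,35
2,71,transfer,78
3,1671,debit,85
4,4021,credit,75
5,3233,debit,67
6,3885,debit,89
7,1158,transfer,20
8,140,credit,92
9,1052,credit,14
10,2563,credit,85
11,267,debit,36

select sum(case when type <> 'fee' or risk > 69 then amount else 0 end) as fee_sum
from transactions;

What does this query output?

txn_id=1: ✓ → 1696
txn_id=2: ✓ → 71
txn_id=3: ✓ → 1671
txn_id=4: ✓ → 4021
txn_id=5: ✓ → 3233
txn_id=6: ✓ → 3885
txn_id=7: ✓ → 1158
txn_id=8: ✓ → 140
txn_id=9: ✓ → 1052
txn_id=10: ✓ → 2563
txn_id=11: ✓ → 267
fee_sum = 1696 + 71 + 1671 + 4021 + 3233 + 3885 + 1158 + 140 + 1052 + 2563 + 267 = 19757

19757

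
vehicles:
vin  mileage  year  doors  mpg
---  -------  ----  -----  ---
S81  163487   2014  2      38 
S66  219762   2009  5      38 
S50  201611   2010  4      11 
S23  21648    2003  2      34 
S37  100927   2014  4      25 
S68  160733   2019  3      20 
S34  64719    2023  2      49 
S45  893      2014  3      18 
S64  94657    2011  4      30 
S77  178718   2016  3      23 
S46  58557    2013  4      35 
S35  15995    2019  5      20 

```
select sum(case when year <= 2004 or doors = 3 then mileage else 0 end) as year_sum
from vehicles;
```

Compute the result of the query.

361992

vin=S81: ✗
vin=S66: ✗
vin=S50: ✗
vin=S23: ✓ → 21648
vin=S37: ✗
vin=S68: ✓ → 160733
vin=S34: ✗
vin=S45: ✓ → 893
vin=S64: ✗
vin=S77: ✓ → 178718
vin=S46: ✗
vin=S35: ✗
year_sum = 21648 + 160733 + 893 + 178718 = 361992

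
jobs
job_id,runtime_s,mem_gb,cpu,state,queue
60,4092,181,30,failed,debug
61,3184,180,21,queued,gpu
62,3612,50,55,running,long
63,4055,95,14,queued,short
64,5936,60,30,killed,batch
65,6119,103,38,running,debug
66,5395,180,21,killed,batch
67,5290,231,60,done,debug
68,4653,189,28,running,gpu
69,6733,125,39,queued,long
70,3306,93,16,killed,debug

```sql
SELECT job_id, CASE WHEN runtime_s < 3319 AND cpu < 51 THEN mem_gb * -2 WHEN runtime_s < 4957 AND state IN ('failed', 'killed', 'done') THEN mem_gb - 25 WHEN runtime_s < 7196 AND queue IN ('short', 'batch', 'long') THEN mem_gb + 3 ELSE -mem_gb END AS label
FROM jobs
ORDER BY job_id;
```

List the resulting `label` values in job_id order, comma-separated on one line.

job_id=60: runtime_s < 4957 AND state IN ('failed', 'killed', 'done') → 156
job_id=61: runtime_s < 3319 AND cpu < 51 → -360
job_id=62: runtime_s < 7196 AND queue IN ('short', 'batch', 'long') → 53
job_id=63: runtime_s < 7196 AND queue IN ('short', 'batch', 'long') → 98
job_id=64: runtime_s < 7196 AND queue IN ('short', 'batch', 'long') → 63
job_id=65: ELSE → -103
job_id=66: runtime_s < 7196 AND queue IN ('short', 'batch', 'long') → 183
job_id=67: ELSE → -231
job_id=68: ELSE → -189
job_id=69: runtime_s < 7196 AND queue IN ('short', 'batch', 'long') → 128
job_id=70: runtime_s < 3319 AND cpu < 51 → -186

156, -360, 53, 98, 63, -103, 183, -231, -189, 128, -186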